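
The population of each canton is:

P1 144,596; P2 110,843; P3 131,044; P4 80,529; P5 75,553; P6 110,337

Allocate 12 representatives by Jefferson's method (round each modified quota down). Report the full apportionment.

Standard divisor 652902/12 ≈ 54408.5; standard quotas: P1 2.658, P2 2.037, P3 2.409, P4 1.480, P5 1.389, P6 2.028.
Rounding down gives 2, 2, 2, 1, 1, 2 = 10 seats, so the divisor must be adjusted.
With modified divisor 42000: modified quotas P1 3.443, P2 2.639, P3 3.120, P4 1.917, P5 1.799, P6 2.627.
Rounding down: P1 3, P2 2, P3 3, P4 1, P5 1, P6 2 (total 12).

P1 3, P2 2, P3 3, P4 1, P5 1, P6 2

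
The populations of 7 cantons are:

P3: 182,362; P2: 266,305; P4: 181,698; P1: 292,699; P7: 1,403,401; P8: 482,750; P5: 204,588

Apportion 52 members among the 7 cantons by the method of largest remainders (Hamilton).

P3=3; P2=5; P4=3; P1=5; P7=24; P8=8; P5=4

Standard divisor: 3013803 ÷ 52 ≈ 57957.75.
Standard quotas: P3 3.1465, P2 4.5948, P4 3.1350, P1 5.0502, P7 24.2142, P8 8.3293, P5 3.5300.
Lower quotas: P3 3, P2 4, P4 3, P1 5, P7 24, P8 8, P5 3 (sum 50, leaving 2 seats).
Remainders in descending order: P2 0.5948, P5 0.5300, P8 0.3293, P7 0.2142, P3 0.1465, P4 0.1350, P1 0.0502.
The surplus seats go to P2, P5.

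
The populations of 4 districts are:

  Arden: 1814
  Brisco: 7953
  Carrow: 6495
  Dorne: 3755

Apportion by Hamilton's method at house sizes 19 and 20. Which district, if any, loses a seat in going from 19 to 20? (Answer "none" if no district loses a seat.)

At 19 seats: Arden 2, Brisco 7, Carrow 6, Dorne 4.
At 20 seats: Arden 2, Brisco 8, Carrow 6, Dorne 4.
No district's allocation decreased.

none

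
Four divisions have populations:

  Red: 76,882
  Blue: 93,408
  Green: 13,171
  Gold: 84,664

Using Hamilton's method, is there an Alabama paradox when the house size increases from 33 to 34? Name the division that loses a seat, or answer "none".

Green

At 33 seats: Red 9, Blue 12, Green 2, Gold 10.
At 34 seats: Red 10, Blue 12, Green 1, Gold 11.
Green drops from 2 to 1.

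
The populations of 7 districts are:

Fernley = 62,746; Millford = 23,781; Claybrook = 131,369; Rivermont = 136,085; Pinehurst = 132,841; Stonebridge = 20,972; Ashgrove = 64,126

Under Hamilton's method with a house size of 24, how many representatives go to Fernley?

3

Standard divisor: 571920 ÷ 24 = 23830.
Standard quotas: Fernley 2.6331, Millford 0.9979, Claybrook 5.5128, Rivermont 5.7107, Pinehurst 5.5745, Stonebridge 0.8801, Ashgrove 2.6910.
Lower quotas: Fernley 2, Millford 0, Claybrook 5, Rivermont 5, Pinehurst 5, Stonebridge 0, Ashgrove 2 (sum 19, leaving 5 seats).
Remainders in descending order: Millford 0.9979, Stonebridge 0.8801, Rivermont 0.7107, Ashgrove 0.6910, Fernley 0.6331, Pinehurst 0.5745, Claybrook 0.5128.
Largest remainders: Millford, Stonebridge, Rivermont, Ashgrove, Fernley receive the extra seats.
Fernley receives 3.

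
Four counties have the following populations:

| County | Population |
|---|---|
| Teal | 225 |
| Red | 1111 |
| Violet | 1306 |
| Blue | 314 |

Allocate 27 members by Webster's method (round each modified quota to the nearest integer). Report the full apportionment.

Standard divisor 2956/27 ≈ 109.481; standard quotas: Teal 2.055, Red 10.148, Violet 11.929, Blue 2.868.
Rounding to the nearest integer gives Teal 2, Red 10, Violet 12, Blue 3 — total 27, matching the house size, so no adjustment is needed.

Teal 2; Red 10; Violet 12; Blue 3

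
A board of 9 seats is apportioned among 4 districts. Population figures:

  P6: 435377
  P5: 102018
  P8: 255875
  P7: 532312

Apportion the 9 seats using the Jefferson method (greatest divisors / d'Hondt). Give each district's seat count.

Standard divisor 1325582/9 ≈ 147286.889; standard quotas: P6 2.956, P5 0.693, P8 1.737, P7 3.614.
Rounding down gives 2, 0, 1, 3 = 6 seats, so the divisor must be adjusted.
With modified divisor 118400: modified quotas P6 3.677, P5 0.862, P8 2.161, P7 4.496.
Rounding down: P6 3, P5 0, P8 2, P7 4 (total 9).

P6: 3, P5: 0, P8: 2, P7: 4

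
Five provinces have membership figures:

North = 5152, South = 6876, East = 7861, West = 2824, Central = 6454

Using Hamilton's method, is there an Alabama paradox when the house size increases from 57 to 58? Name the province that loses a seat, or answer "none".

At 57 seats: North 10, South 13, East 15, West 6, Central 13.
At 58 seats: North 10, South 14, East 16, West 5, Central 13.
West drops from 6 to 5.

West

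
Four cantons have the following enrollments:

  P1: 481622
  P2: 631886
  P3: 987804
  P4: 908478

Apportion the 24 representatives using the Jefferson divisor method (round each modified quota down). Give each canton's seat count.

Standard divisor 3009790/24 ≈ 125407.917; standard quotas: P1 3.840, P2 5.039, P3 7.877, P4 7.244.
Rounding down gives 3, 5, 7, 7 = 22 seats, so the divisor must be adjusted.
With modified divisor 117000: modified quotas P1 4.116, P2 5.401, P3 8.443, P4 7.765.
Rounding down: P1 4, P2 5, P3 8, P4 7 (total 24).

P1 4; P2 5; P3 8; P4 7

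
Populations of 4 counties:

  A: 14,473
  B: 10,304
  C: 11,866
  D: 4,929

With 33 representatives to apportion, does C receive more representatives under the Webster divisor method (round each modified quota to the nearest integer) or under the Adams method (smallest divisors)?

Adams

Webster: A 12, B 8, C 9, D 4.
Adams: A 11, B 8, C 10, D 4.
C gets 9 under Webster and 10 under Adams.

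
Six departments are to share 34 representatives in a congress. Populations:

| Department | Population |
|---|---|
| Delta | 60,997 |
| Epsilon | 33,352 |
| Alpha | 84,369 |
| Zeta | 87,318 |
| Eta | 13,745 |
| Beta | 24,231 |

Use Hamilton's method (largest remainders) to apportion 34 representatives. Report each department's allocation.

Standard divisor: 304012 ÷ 34 ≈ 8941.529.
Standard quotas: Delta 6.8218, Epsilon 3.7300, Alpha 9.4356, Zeta 9.7654, Eta 1.5372, Beta 2.7099.
Lower quotas: Delta 6, Epsilon 3, Alpha 9, Zeta 9, Eta 1, Beta 2 (sum 30, leaving 4 seats).
Remainders in descending order: Delta 0.8218, Zeta 0.7654, Epsilon 0.7300, Beta 0.7099, Eta 0.5372, Alpha 0.4356.
Largest remainders: Delta, Zeta, Epsilon, Beta receive the extra seats.

Delta: 7, Epsilon: 4, Alpha: 9, Zeta: 10, Eta: 1, Beta: 3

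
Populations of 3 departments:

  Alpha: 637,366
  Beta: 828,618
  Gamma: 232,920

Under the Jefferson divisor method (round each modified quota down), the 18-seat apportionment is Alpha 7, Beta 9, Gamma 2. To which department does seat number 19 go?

Priority for the next seat is population ÷ (current seats + 1).
Priorities: Alpha 79670.750, Beta 82861.800, Gamma 77640.000.
Highest priority: Beta.

Beta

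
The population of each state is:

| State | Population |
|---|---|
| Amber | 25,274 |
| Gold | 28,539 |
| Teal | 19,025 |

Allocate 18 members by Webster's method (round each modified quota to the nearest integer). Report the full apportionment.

Amber: 6; Gold: 7; Teal: 5

Standard divisor 72838/18 ≈ 4046.556; standard quotas: Amber 6.246, Gold 7.053, Teal 4.702.
Rounding to the nearest integer gives Amber 6, Gold 7, Teal 5 — total 18, matching the house size, so no adjustment is needed.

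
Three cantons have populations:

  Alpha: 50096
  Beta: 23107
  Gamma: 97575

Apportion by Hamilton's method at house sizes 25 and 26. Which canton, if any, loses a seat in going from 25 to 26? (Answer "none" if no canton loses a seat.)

Beta

At 25 seats: Alpha 7, Beta 4, Gamma 14.
At 26 seats: Alpha 8, Beta 3, Gamma 15.
Beta drops from 4 to 3.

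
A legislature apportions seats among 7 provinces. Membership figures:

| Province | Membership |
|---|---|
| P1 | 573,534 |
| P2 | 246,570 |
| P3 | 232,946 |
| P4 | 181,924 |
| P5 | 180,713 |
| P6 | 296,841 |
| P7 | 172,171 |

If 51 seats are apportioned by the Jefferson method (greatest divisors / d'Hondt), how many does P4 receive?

Standard divisor 1884699/51 ≈ 36954.882; standard quotas: P1 15.520, P2 6.672, P3 6.304, P4 4.923, P5 4.890, P6 8.033, P7 4.659.
Rounding down gives 15, 6, 6, 4, 4, 8, 4 = 47 seats, so the divisor must be adjusted.
With modified divisor 34800: modified quotas P1 16.481, P2 7.085, P3 6.694, P4 5.228, P5 5.193, P6 8.530, P7 4.947.
Rounding down: P1 16, P2 7, P3 6, P4 5, P5 5, P6 8, P7 4 (total 51).
P4 receives 5.

5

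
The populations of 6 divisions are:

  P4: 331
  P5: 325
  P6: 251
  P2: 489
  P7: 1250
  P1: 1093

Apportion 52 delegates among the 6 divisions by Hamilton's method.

The standard divisor is 3739/52 ≈ 71.904.
Standard quotas: P4 4.603, P5 4.520, P6 3.491, P2 6.801, P7 17.384, P1 15.201.
Lower quotas: P4 4, P5 4, P6 3, P2 6, P7 17, P1 15 (sum 49, leaving 3 seats).
Remainders in descending order: P2 0.801, P4 0.603, P5 0.520, P6 0.491, P7 0.384, P1 0.201.
Largest remainders: P2, P4, P5 receive the extra seats.

P4 5; P5 5; P6 3; P2 7; P7 17; P1 15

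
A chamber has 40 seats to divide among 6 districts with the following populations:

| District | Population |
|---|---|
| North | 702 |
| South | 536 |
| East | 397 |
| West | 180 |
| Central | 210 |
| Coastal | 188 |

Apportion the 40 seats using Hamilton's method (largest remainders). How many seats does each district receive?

Standard divisor: 2213 ÷ 40 ≈ 55.325.
Standard quotas: North 12.689, South 9.688, East 7.176, West 3.254, Central 3.796, Coastal 3.398.
Lower quotas: North 12, South 9, East 7, West 3, Central 3, Coastal 3 (sum 37, leaving 3 seats).
Remainders in descending order: Central 0.796, North 0.689, South 0.688, Coastal 0.398, West 0.254, East 0.176.
Largest remainders: Central, North, South receive the extra seats.

North 13, South 10, East 7, West 3, Central 4, Coastal 3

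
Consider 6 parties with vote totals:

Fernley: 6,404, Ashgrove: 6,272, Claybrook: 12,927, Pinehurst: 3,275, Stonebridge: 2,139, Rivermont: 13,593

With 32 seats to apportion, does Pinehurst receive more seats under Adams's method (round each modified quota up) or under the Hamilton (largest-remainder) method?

Adams: Fernley 5, Ashgrove 4, Claybrook 9, Pinehurst 3, Stonebridge 2, Rivermont 9.
Hamilton: Fernley 5, Ashgrove 4, Claybrook 9, Pinehurst 2, Stonebridge 2, Rivermont 10.
Pinehurst gets 3 under Adams and 2 under Hamilton.

Adams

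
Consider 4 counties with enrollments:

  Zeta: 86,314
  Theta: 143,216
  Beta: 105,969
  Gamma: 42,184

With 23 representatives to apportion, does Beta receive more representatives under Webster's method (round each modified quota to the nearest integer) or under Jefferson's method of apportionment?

Jefferson

Webster: Zeta 5, Theta 9, Beta 6, Gamma 3.
Jefferson: Zeta 5, Theta 9, Beta 7, Gamma 2.
Beta gets 6 under Webster and 7 under Jefferson.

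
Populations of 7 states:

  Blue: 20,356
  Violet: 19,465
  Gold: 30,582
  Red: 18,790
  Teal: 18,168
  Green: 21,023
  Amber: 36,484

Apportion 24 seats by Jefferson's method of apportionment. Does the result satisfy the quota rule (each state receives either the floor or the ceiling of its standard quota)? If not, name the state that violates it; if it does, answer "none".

Standard quotas: Blue 2.963, Violet 2.834, Gold 4.452, Red 2.735, Teal 2.645, Green 3.060, Amber 5.311.
Jefferson allocation: Blue 3, Violet 3, Gold 5, Red 3, Teal 2, Green 3, Amber 5.
Every allocation lies between the lower and upper quota.

none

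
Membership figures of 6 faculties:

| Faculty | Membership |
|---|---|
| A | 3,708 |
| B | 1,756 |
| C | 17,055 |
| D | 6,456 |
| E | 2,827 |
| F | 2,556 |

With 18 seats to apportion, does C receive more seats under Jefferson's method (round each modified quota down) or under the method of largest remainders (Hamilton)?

Jefferson

Jefferson: A 2, B 1, C 10, D 3, E 1, F 1.
Hamilton: A 2, B 1, C 9, D 3, E 2, F 1.
C gets 10 under Jefferson and 9 under Hamilton.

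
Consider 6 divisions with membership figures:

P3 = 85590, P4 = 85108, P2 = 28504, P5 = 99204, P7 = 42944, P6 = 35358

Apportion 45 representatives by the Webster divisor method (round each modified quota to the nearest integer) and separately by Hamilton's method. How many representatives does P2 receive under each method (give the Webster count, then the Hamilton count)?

Webster: P3 11, P4 10, P2 3, P5 12, P7 5, P6 4.
Hamilton: P3 10, P4 10, P2 4, P5 12, P7 5, P6 4.
P2 gets 3 under Webster and 4 under Hamilton.

3 and 4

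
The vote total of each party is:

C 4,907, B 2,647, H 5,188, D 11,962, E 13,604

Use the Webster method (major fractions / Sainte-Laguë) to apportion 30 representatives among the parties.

C=4, B=2, H=4, D=9, E=11

Standard divisor 38308/30 ≈ 1276.933; standard quotas: C 3.843, B 2.073, H 4.063, D 9.368, E 10.654.
Rounding to the nearest integer gives C 4, B 2, H 4, D 9, E 11 — total 30, matching the house size, so no adjustment is needed.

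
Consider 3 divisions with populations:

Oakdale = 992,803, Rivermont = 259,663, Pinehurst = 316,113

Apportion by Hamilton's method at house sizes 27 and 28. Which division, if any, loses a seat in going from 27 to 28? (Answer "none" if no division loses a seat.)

At 27 seats: Oakdale 17, Rivermont 5, Pinehurst 5.
At 28 seats: Oakdale 18, Rivermont 4, Pinehurst 6.
Rivermont drops from 5 to 4.

Rivermont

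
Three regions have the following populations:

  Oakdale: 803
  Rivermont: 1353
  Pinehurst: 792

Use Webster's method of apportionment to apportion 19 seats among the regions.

Oakdale=5, Rivermont=9, Pinehurst=5

Standard divisor 2948/19 ≈ 155.158; standard quotas: Oakdale 5.175, Rivermont 8.720, Pinehurst 5.104.
Rounding to the nearest integer gives Oakdale 5, Rivermont 9, Pinehurst 5 — total 19, matching the house size, so no adjustment is needed.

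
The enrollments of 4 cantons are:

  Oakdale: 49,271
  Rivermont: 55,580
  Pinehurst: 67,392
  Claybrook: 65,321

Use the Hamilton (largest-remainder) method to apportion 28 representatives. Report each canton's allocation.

The standard divisor is 237564/28 ≈ 8484.429.
Standard quotas: Oakdale 5.8072, Rivermont 6.5508, Pinehurst 7.9430, Claybrook 7.6989.
Lower quotas: Oakdale 5, Rivermont 6, Pinehurst 7, Claybrook 7 (sum 25, leaving 3 seats).
Remainders in descending order: Pinehurst 0.9430, Oakdale 0.8072, Claybrook 0.6989, Rivermont 0.5508.
Largest remainders: Pinehurst, Oakdale, Claybrook receive the extra seats.

Oakdale 6, Rivermont 6, Pinehurst 8, Claybrook 8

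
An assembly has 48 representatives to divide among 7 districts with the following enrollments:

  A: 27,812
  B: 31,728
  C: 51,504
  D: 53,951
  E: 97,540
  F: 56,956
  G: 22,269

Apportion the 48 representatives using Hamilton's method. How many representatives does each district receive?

A 4, B 4, C 7, D 8, E 14, F 8, G 3

Total 341760; standard divisor 341760/48 = 7120.
Standard quotas: A 3.9062, B 4.4562, C 7.2337, D 7.5774, E 13.6994, F 7.9994, G 3.1277.
Lower quotas: A 3, B 4, C 7, D 7, E 13, F 7, G 3 (sum 44, leaving 4 seats).
Remainders in descending order: F 0.9994, A 0.9062, E 0.6994, D 0.5774, B 0.4562, C 0.2337, G 0.1277.
Largest remainders: F, A, E, D receive the extra seats.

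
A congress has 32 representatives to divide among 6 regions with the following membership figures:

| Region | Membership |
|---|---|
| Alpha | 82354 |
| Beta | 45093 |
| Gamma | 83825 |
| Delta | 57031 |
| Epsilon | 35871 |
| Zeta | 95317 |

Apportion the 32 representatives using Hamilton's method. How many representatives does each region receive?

Alpha 6, Beta 4, Gamma 7, Delta 4, Epsilon 3, Zeta 8

Standard divisor: 399491 ÷ 32 ≈ 12484.094.
Standard quotas: Alpha 6.5967, Beta 3.6120, Gamma 6.7145, Delta 4.5683, Epsilon 2.8733, Zeta 7.6351.
Lower quotas: Alpha 6, Beta 3, Gamma 6, Delta 4, Epsilon 2, Zeta 7 (sum 28, leaving 4 seats).
Remainders in descending order: Epsilon 0.8733, Gamma 0.7145, Zeta 0.6351, Beta 0.6120, Alpha 0.5967, Delta 0.5683.
Largest remainders: Epsilon, Gamma, Zeta, Beta receive the extra seats.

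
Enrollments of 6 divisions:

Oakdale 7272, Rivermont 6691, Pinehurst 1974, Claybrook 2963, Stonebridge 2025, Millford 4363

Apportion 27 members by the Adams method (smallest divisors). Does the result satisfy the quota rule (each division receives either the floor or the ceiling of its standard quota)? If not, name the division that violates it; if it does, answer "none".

none

Standard quotas: Oakdale 7.764, Rivermont 7.144, Pinehurst 2.108, Claybrook 3.164, Stonebridge 2.162, Millford 4.658.
Adams allocation: Oakdale 8, Rivermont 7, Pinehurst 2, Claybrook 3, Stonebridge 2, Millford 5.
Every allocation lies between the lower and upper quota.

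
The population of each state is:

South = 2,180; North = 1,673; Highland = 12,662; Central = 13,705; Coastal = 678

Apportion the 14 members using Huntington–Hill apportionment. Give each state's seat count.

With divisor 2407: modified quotas South 0.906, North 0.695, Highland 5.260, Central 5.694, Coastal 0.282.
Geometric-mean thresholds: South (min 1), North (min 1), Highland √(5·6)=5.477, Central √(5·6)=5.477, Coastal (min 1).
Each quota rounded against its threshold gives South 1, North 1, Highland 5, Central 6, Coastal 1 (total 14).

South 1, North 1, Highland 5, Central 6, Coastal 1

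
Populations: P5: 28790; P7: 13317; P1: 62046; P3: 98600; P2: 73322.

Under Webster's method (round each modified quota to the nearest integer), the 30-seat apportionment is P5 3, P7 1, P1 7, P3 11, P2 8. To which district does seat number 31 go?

Priority for the next seat is population ÷ (current seats + 0.5).
Priorities: P5 8225.714, P7 8878.000, P1 8272.800, P3 8573.913, P2 8626.118.
Highest priority: P7.

P7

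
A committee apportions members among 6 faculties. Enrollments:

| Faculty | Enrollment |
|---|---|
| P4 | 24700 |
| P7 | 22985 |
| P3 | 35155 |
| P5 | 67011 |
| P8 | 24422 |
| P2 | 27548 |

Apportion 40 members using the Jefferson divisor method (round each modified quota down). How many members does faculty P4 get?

5

Standard divisor 201821/40 ≈ 5045.525; standard quotas: P4 4.895, P7 4.556, P3 6.968, P5 13.281, P8 4.840, P2 5.460.
Rounding down gives 4, 4, 6, 13, 4, 5 = 36 seats, so the divisor must be adjusted.
With modified divisor 4700: modified quotas P4 5.255, P7 4.890, P3 7.480, P5 14.258, P8 5.196, P2 5.861.
Rounding down: P4 5, P7 4, P3 7, P5 14, P8 5, P2 5 (total 40).
P4 receives 5.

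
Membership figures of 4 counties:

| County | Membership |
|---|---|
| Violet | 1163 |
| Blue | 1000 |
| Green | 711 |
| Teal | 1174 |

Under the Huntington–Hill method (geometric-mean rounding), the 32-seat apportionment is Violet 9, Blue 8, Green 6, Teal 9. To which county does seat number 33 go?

Teal

Priority for the next seat is population ÷ (√(s·(s+1))).
Priorities: Violet 122.591, Blue 117.851, Green 109.710, Teal 123.750.
Highest priority: Teal.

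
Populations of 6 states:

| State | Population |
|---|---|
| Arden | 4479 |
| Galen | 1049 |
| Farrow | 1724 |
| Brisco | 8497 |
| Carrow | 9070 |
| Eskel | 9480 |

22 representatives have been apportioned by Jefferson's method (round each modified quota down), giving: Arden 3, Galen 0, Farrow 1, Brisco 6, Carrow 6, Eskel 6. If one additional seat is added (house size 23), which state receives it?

Priority for the next seat is population ÷ (current seats + 1).
Priorities: Arden 1119.750, Galen 1049.000, Farrow 862.000, Brisco 1213.857, Carrow 1295.714, Eskel 1354.286.
Highest priority: Eskel.

Eskel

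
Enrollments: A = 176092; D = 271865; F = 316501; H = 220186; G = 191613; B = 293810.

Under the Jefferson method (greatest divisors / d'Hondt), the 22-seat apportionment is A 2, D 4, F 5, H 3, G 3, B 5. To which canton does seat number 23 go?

A

Priority for the next seat is population ÷ (current seats + 1).
Priorities: A 58697.333, D 54373.000, F 52750.167, H 55046.500, G 47903.250, B 48968.333.
Highest priority: A.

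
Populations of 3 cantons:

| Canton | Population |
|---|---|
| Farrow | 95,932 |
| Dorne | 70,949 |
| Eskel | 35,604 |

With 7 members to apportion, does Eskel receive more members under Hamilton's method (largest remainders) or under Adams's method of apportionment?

Adams

Hamilton: Farrow 3, Dorne 3, Eskel 1.
Adams: Farrow 3, Dorne 2, Eskel 2.
Eskel gets 1 under Hamilton and 2 under Adams.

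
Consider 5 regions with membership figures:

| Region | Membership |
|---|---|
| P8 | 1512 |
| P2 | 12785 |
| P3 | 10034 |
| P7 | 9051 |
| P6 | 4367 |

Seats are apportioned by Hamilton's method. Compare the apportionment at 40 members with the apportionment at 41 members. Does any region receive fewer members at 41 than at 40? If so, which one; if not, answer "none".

At 40 seats: P8 2, P2 13, P3 11, P7 9, P6 5.
At 41 seats: P8 1, P2 14, P3 11, P7 10, P6 5.
P8 drops from 2 to 1.

P8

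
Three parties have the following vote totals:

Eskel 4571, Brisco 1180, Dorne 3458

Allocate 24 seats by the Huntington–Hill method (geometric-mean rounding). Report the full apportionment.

With divisor 382: modified quotas Eskel 11.966, Brisco 3.089, Dorne 9.052.
Geometric-mean thresholds: Eskel √(11·12)=11.489, Brisco √(3·4)=3.464, Dorne √(9·10)=9.487.
Each quota rounded against its threshold gives Eskel 12, Brisco 3, Dorne 9 (total 24).

Eskel=12, Brisco=3, Dorne=9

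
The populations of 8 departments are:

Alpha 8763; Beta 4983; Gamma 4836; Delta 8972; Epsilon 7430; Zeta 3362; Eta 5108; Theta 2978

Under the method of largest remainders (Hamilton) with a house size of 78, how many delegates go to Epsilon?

12

The standard divisor is 46432/78 ≈ 595.282.
Standard quotas: Alpha 14.7208, Beta 8.3708, Gamma 8.1239, Delta 15.0718, Epsilon 12.4815, Zeta 5.6477, Eta 8.5808, Theta 5.0027.
Lower quotas: Alpha 14, Beta 8, Gamma 8, Delta 15, Epsilon 12, Zeta 5, Eta 8, Theta 5 (sum 75, leaving 3 seats).
Remainders in descending order: Alpha 0.7208, Zeta 0.6477, Eta 0.5808, Epsilon 0.4815, Beta 0.3708, Gamma 0.1239, Delta 0.0718, Theta 0.0027.
The surplus seats go to Alpha, Zeta, Eta.
Epsilon receives 12.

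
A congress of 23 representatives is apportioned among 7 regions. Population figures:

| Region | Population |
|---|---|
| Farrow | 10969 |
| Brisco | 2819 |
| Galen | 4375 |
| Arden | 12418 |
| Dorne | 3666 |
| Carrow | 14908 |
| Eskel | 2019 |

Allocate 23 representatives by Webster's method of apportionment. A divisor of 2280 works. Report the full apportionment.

With modified divisor 2280: modified quotas Farrow 4.811, Brisco 1.236, Galen 1.919, Arden 5.446, Dorne 1.608, Carrow 6.539, Eskel 0.886.
Rounding to the nearest integer: Farrow 5, Brisco 1, Galen 2, Arden 5, Dorne 2, Carrow 7, Eskel 1 (total 23).

Farrow 5; Brisco 1; Galen 2; Arden 5; Dorne 2; Carrow 7; Eskel 1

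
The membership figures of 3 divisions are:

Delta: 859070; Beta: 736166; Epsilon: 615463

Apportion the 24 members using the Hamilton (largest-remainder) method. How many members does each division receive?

Standard divisor: 2210699 ÷ 24 ≈ 92112.458.
Standard quotas: Delta 9.3263, Beta 7.9920, Epsilon 6.6816.
Lower quotas: Delta 9, Beta 7, Epsilon 6 (sum 22, leaving 2 seats).
Remainders in descending order: Beta 0.9920, Epsilon 0.6816, Delta 0.3263.
Largest remainders: Beta, Epsilon receive the extra seats.

Delta=9; Beta=8; Epsilon=7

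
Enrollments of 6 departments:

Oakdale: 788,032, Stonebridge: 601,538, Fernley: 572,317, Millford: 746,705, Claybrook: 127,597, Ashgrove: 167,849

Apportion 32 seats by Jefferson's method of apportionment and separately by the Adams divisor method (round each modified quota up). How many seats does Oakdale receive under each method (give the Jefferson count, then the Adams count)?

9 and 8

Jefferson: Oakdale 9, Stonebridge 7, Fernley 6, Millford 8, Claybrook 1, Ashgrove 1.
Adams: Oakdale 8, Stonebridge 6, Fernley 6, Millford 8, Claybrook 2, Ashgrove 2.
Oakdale gets 9 under Jefferson and 8 under Adams.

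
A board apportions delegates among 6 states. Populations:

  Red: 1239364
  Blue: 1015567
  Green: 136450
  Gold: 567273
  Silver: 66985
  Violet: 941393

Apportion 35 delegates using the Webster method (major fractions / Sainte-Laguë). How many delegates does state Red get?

11

Standard divisor 3967032/35 ≈ 113343.771; standard quotas: Red 10.935, Blue 8.960, Green 1.204, Gold 5.005, Silver 0.591, Violet 8.306.
Rounding to the nearest integer gives Red 11, Blue 9, Green 1, Gold 5, Silver 1, Violet 8 — total 35, matching the house size, so no adjustment is needed.
Red receives 11.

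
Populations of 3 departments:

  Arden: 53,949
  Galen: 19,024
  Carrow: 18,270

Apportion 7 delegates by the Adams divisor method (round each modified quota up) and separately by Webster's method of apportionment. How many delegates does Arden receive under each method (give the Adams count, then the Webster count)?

Adams: Arden 3, Galen 2, Carrow 2.
Webster: Arden 4, Galen 2, Carrow 1.
Arden gets 3 under Adams and 4 under Webster.

3 and 4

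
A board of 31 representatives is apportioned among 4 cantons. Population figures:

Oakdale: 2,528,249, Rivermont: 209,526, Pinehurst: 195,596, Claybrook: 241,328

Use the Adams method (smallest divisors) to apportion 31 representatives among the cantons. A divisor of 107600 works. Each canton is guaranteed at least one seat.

Oakdale 24, Rivermont 2, Pinehurst 2, Claybrook 3

With modified divisor 107600: modified quotas Oakdale 23.497, Rivermont 1.947, Pinehurst 1.818, Claybrook 2.243.
Rounding up: Oakdale 24, Rivermont 2, Pinehurst 2, Claybrook 3 (total 31).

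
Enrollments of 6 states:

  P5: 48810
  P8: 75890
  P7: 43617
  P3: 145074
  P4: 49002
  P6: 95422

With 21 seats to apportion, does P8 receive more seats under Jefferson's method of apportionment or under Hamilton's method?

Jefferson: P5 2, P8 3, P7 2, P3 7, P4 2, P6 5.
Hamilton: P5 2, P8 4, P7 2, P3 7, P4 2, P6 4.
P8 gets 3 under Jefferson and 4 under Hamilton.

Hamilton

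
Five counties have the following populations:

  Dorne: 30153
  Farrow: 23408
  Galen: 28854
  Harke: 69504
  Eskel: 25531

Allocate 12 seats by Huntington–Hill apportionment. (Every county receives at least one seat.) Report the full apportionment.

With divisor 16047: modified quotas Dorne 1.879, Farrow 1.459, Galen 1.798, Harke 4.331, Eskel 1.591.
Geometric-mean thresholds: Dorne √(1·2)=1.414, Farrow √(1·2)=1.414, Galen √(1·2)=1.414, Harke √(4·5)=4.472, Eskel √(1·2)=1.414.
Each quota rounded against its threshold gives Dorne 2, Farrow 2, Galen 2, Harke 4, Eskel 2 (total 12).

Dorne 2; Farrow 2; Galen 2; Harke 4; Eskel 2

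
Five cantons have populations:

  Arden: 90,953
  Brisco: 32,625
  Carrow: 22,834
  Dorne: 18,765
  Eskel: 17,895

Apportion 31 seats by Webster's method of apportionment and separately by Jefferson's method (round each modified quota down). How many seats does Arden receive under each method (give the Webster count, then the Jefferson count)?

Webster: Arden 15, Brisco 6, Carrow 4, Dorne 3, Eskel 3.
Jefferson: Arden 16, Brisco 5, Carrow 4, Dorne 3, Eskel 3.
Arden gets 15 under Webster and 16 under Jefferson.

15 and 16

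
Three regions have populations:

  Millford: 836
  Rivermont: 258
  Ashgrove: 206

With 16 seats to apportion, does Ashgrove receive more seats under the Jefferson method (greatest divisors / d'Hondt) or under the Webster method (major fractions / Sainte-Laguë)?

Jefferson: Millford 11, Rivermont 3, Ashgrove 2.
Webster: Millford 10, Rivermont 3, Ashgrove 3.
Ashgrove gets 2 under Jefferson and 3 under Webster.

Webster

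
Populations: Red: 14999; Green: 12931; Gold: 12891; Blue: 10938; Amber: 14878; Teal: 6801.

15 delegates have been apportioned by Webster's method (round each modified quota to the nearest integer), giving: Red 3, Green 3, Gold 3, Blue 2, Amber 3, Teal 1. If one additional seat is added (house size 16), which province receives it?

Priority for the next seat is population ÷ (current seats + 0.5).
Priorities: Red 4285.429, Green 3694.571, Gold 3683.143, Blue 4375.200, Amber 4250.857, Teal 4534.000.
Highest priority: Teal.

Teal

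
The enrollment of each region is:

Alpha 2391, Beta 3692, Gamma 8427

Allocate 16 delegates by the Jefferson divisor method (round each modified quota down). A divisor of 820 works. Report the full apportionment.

With modified divisor 820: modified quotas Alpha 2.916, Beta 4.502, Gamma 10.277.
Rounding down: Alpha 2, Beta 4, Gamma 10 (total 16).

Alpha 2, Beta 4, Gamma 10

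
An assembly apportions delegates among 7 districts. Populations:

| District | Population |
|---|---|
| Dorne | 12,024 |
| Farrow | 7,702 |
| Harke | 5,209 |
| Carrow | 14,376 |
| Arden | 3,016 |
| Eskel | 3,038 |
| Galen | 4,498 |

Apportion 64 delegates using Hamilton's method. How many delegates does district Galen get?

Total 49863; standard divisor 49863/64 ≈ 779.109.
Standard quotas: Dorne 15.4330, Farrow 9.8856, Harke 6.6858, Carrow 18.4518, Arden 3.8711, Eskel 3.8993, Galen 5.7733.
Lower quotas: Dorne 15, Farrow 9, Harke 6, Carrow 18, Arden 3, Eskel 3, Galen 5 (sum 59, leaving 5 seats).
Remainders in descending order: Eskel 0.8993, Farrow 0.8856, Arden 0.8711, Galen 0.7733, Harke 0.6858, Carrow 0.4518, Dorne 0.4330.
The surplus seats go to Eskel, Farrow, Arden, Galen, Harke.
Galen receives 6.

6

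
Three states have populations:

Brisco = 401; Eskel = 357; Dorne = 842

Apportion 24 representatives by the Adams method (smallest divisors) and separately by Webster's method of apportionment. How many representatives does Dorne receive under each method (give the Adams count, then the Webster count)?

Adams: Brisco 6, Eskel 6, Dorne 12.
Webster: Brisco 6, Eskel 5, Dorne 13.
Dorne gets 12 under Adams and 13 under Webster.

12 and 13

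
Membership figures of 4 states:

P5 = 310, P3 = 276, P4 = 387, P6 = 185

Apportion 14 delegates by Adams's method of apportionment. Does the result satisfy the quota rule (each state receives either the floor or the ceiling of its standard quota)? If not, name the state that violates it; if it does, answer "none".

none

Standard quotas: P5 3.748, P3 3.337, P4 4.679, P6 2.237.
Adams allocation: P5 4, P3 3, P4 5, P6 2.
Every allocation lies between the lower and upper quota.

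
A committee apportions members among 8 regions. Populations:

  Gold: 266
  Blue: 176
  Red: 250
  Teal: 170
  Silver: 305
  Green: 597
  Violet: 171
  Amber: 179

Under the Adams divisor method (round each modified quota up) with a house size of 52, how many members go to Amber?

Standard divisor 2114/52 ≈ 40.654; standard quotas: Gold 6.543, Blue 4.329, Red 6.149, Teal 4.182, Silver 7.502, Green 14.685, Violet 4.206, Amber 4.403.
Rounding up gives 7, 5, 7, 5, 8, 15, 5, 5 = 57 seats, so the divisor must be adjusted.
With modified divisor 43.7: modified quotas Gold 6.087, Blue 4.027, Red 5.721, Teal 3.890, Silver 6.979, Green 13.661, Violet 3.913, Amber 4.096.
Rounding up: Gold 7, Blue 5, Red 6, Teal 4, Silver 7, Green 14, Violet 4, Amber 5 (total 52).
Amber receives 5.

5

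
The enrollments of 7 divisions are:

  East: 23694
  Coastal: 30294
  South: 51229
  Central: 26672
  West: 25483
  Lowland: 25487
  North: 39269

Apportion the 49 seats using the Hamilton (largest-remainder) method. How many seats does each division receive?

East 5, Coastal 7, South 11, Central 6, West 5, Lowland 6, North 9

Total 222128; standard divisor 222128/49 ≈ 4533.224.
Standard quotas: East 5.2267, Coastal 6.6827, South 11.3008, Central 5.8837, West 5.6214, Lowland 5.6223, North 8.6625.
Lower quotas: East 5, Coastal 6, South 11, Central 5, West 5, Lowland 5, North 8 (sum 45, leaving 4 seats).
Remainders in descending order: Central 0.8837, Coastal 0.6827, North 0.6625, Lowland 0.6223, West 0.6214, South 0.3008, East 0.2267.
Largest remainders: Central, Coastal, North, Lowland receive the extra seats.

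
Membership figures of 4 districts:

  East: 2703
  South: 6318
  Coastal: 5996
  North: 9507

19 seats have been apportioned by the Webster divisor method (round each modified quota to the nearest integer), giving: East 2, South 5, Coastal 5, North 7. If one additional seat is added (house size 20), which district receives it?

North

Priority for the next seat is population ÷ (current seats + 0.5).
Priorities: East 1081.200, South 1148.727, Coastal 1090.182, North 1267.600.
Highest priority: North.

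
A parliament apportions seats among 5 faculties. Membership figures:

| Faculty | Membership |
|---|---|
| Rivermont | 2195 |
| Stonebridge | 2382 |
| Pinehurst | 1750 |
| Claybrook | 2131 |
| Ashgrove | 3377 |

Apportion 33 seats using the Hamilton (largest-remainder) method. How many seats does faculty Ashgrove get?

9

Total 11835; standard divisor 11835/33 ≈ 358.636.
Standard quotas: Rivermont 6.120, Stonebridge 6.642, Pinehurst 4.880, Claybrook 5.942, Ashgrove 9.416.
Lower quotas: Rivermont 6, Stonebridge 6, Pinehurst 4, Claybrook 5, Ashgrove 9 (sum 30, leaving 3 seats).
Remainders in descending order: Claybrook 0.942, Pinehurst 0.880, Stonebridge 0.642, Ashgrove 0.416, Rivermont 0.120.
The surplus seats go to Claybrook, Pinehurst, Stonebridge.
Ashgrove receives 9.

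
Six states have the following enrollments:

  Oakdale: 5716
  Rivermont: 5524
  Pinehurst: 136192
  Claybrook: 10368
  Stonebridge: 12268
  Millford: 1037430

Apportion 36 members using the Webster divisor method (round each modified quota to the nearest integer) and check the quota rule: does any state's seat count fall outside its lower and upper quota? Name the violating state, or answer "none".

Standard quotas: Oakdale 0.170, Rivermont 0.165, Pinehurst 4.060, Claybrook 0.309, Stonebridge 0.366, Millford 30.930.
Webster allocation: Oakdale 0, Rivermont 0, Pinehurst 4, Claybrook 0, Stonebridge 0, Millford 32.
Millford has quota 30.930 (lower 30, upper 31) but receives 32 — outside the quota interval.

Millford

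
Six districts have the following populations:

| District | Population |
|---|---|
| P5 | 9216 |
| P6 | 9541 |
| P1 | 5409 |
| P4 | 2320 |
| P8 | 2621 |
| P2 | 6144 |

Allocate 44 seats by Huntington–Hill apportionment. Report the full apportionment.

With divisor 812: modified quotas P5 11.350, P6 11.750, P1 6.661, P4 2.857, P8 3.228, P2 7.567.
Geometric-mean thresholds: P5 √(11·12)=11.489, P6 √(11·12)=11.489, P1 √(6·7)=6.481, P4 √(2·3)=2.449, P8 √(3·4)=3.464, P2 √(7·8)=7.483.
Each quota rounded against its threshold gives P5 11, P6 12, P1 7, P4 3, P8 3, P2 8 (total 44).

P5: 11, P6: 12, P1: 7, P4: 3, P8: 3, P2: 8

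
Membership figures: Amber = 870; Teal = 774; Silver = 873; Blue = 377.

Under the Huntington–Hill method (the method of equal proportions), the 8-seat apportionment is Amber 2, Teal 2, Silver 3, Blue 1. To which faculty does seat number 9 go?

Priority for the next seat is population ÷ (√(s·(s+1))).
Priorities: Amber 355.176, Teal 315.984, Silver 252.013, Blue 266.579.
Highest priority: Amber.

Amber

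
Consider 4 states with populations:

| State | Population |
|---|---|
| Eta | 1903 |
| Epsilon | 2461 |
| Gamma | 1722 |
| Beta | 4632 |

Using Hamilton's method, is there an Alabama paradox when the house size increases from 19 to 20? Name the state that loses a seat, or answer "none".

Eta

At 19 seats: Eta 4, Epsilon 4, Gamma 3, Beta 8.
At 20 seats: Eta 3, Epsilon 5, Gamma 3, Beta 9.
Eta drops from 4 to 3.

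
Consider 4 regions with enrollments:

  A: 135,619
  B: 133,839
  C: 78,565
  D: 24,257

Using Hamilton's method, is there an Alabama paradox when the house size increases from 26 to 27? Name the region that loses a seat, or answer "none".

At 26 seats: A 9, B 9, C 6, D 2.
At 27 seats: A 10, B 10, C 5, D 2.
C drops from 6 to 5.

C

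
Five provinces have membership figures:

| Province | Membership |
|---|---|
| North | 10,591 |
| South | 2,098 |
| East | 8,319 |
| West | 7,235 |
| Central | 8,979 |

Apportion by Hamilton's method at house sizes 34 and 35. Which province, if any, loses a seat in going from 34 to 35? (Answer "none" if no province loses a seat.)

none

At 34 seats: North 10, South 2, East 7, West 7, Central 8.
At 35 seats: North 10, South 2, East 8, West 7, Central 8.
No province's allocation decreased.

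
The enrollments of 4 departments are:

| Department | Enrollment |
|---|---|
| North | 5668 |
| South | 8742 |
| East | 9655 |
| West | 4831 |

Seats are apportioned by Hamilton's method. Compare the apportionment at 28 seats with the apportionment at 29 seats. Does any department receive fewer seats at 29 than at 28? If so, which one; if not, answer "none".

North

At 28 seats: North 6, South 8, East 9, West 5.
At 29 seats: North 5, South 9, East 10, West 5.
North drops from 6 to 5.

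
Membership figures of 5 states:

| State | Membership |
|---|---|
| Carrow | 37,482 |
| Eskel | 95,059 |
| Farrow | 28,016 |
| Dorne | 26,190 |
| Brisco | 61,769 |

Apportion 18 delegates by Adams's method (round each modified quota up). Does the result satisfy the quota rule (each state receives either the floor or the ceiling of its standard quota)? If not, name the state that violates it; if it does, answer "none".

Standard quotas: Carrow 2.715, Eskel 6.885, Farrow 2.029, Dorne 1.897, Brisco 4.474.
Adams allocation: Carrow 3, Eskel 7, Farrow 2, Dorne 2, Brisco 4.
Every allocation lies between the lower and upper quota.

none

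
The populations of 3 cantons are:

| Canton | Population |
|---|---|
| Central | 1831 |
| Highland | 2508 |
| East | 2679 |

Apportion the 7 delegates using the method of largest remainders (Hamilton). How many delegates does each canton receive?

Central 2, Highland 2, East 3

Standard divisor: 7018 ÷ 7 ≈ 1002.571.
Standard quotas: Central 1.826, Highland 2.502, East 2.672.
Lower quotas: Central 1, Highland 2, East 2 (sum 5, leaving 2 seats).
Remainders in descending order: Central 0.826, East 0.672, Highland 0.502.
The surplus seats go to Central, East.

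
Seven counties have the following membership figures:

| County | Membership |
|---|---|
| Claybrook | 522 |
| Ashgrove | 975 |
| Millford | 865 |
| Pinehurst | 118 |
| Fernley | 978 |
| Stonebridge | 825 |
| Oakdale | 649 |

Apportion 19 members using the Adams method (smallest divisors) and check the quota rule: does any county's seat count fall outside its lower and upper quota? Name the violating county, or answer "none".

none

Standard quotas: Claybrook 2.011, Ashgrove 3.756, Millford 3.332, Pinehurst 0.455, Fernley 3.768, Stonebridge 3.178, Oakdale 2.500.
Adams allocation: Claybrook 2, Ashgrove 4, Millford 3, Pinehurst 1, Fernley 4, Stonebridge 3, Oakdale 2.
Every allocation lies between the lower and upper quota.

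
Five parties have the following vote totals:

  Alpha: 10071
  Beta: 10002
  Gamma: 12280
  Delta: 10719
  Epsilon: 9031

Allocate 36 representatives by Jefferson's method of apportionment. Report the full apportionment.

Standard divisor 52103/36 ≈ 1447.306; standard quotas: Alpha 6.958, Beta 6.911, Gamma 8.485, Delta 7.406, Epsilon 6.240.
Rounding down gives 6, 6, 8, 7, 6 = 33 seats, so the divisor must be adjusted.
With modified divisor 1350: modified quotas Alpha 7.460, Beta 7.409, Gamma 9.096, Delta 7.940, Epsilon 6.690.
Rounding down: Alpha 7, Beta 7, Gamma 9, Delta 7, Epsilon 6 (total 36).

Alpha 7; Beta 7; Gamma 9; Delta 7; Epsilon 6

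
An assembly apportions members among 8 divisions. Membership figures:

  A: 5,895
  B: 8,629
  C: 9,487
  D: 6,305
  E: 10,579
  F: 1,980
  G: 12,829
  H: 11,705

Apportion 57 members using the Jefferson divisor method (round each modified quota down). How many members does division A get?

5

Standard divisor 67409/57 ≈ 1182.614; standard quotas: A 4.985, B 7.297, C 8.022, D 5.331, E 8.945, F 1.674, G 10.848, H 9.898.
Rounding down gives 4, 7, 8, 5, 8, 1, 10, 9 = 52 seats, so the divisor must be adjusted.
With modified divisor 1074: modified quotas A 5.489, B 8.034, C 8.833, D 5.871, E 9.850, F 1.844, G 11.945, H 10.899.
Rounding down: A 5, B 8, C 8, D 5, E 9, F 1, G 11, H 10 (total 57).
A receives 5.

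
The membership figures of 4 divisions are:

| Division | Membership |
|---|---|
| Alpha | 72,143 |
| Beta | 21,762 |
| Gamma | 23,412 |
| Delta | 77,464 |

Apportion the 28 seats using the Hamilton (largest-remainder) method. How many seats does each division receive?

The standard divisor is 194781/28 ≈ 6956.464.
Standard quotas: Alpha 10.3706, Beta 3.1283, Gamma 3.3655, Delta 11.1355.
Lower quotas: Alpha 10, Beta 3, Gamma 3, Delta 11 (sum 27, leaving 1 seat).
Remainders in descending order: Alpha 0.3706, Gamma 0.3655, Delta 0.1355, Beta 0.1283.
Largest remainder: Alpha receives the extra seat.

Alpha=11; Beta=3; Gamma=3; Delta=11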